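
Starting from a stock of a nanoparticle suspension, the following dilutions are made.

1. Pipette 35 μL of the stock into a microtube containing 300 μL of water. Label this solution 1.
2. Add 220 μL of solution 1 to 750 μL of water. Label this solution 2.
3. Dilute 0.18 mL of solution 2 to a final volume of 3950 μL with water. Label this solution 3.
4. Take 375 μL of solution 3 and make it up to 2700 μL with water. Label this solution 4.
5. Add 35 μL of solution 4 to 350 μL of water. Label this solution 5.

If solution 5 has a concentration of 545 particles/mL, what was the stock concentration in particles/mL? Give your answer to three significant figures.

Step 1: 35 μL + 300 μL = 335 μL total → factor 335/35 = 9.5714
Step 2: 220 μL + 750 μL = 970 μL total → factor 970/220 = 4.4091
Step 3: 0.18 mL brought to 3950 μL → factor 3.95/0.18 = 21.944
Step 4: 375 μL brought to 2700 μL → factor 2700/375 = 7.2
Step 5: 35 μL + 350 μL = 385 μL total → factor 385/35 = 11
Overall dilution factor = 9.5714 × 4.4091 × 21.944 × 7.2 × 11 = 73346
Stock = 545 particles/mL × 73346 = 4.00 × 10^7 particles/mL

4.00 × 10^7 particles/mL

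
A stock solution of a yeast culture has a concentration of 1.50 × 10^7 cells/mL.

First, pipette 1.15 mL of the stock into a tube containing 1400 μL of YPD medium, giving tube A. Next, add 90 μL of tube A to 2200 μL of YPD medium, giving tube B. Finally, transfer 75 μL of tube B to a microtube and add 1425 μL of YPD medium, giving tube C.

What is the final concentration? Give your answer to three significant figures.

Step 1: 1.15 mL + 1400 μL = 2.55 mL total → factor 2.55/1.15 = 2.2174
Step 2: 90 μL + 2200 μL = 2290 μL total → factor 2290/90 = 25.444
Step 3: 75 μL + 1425 μL = 1500 μL total → factor 1500/75 = 20
Overall dilution factor = 2.2174 × 25.444 × 20 = 1128.4
Final = 1.50 × 10^7 cells/mL / 1128.4 = 1.33 × 10^4 cells/mL

1.33 × 10^4 cells/mL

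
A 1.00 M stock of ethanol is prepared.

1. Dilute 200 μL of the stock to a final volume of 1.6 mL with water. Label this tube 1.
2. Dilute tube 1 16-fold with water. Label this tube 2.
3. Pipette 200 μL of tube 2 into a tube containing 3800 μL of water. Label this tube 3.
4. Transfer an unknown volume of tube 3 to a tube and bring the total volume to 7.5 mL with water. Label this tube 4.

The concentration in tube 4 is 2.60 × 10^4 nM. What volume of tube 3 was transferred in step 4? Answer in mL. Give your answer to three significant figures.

0.499 mL

Step 1: 200 μL brought to 1.6 mL → factor 1600/200 = 8
Step 2: 16-fold → factor 16
Step 3: 200 μL + 3800 μL = 4000 μL total → factor 4000/200 = 20
Step 4: v brought to 7.5 mL → factor = 7.5 mL/v
Product of known-step factors = 2560
Overall factor = 1.00 M / (2.60 × 10^4 nM) = 38462
Step-4 factor = 38462 / 2560 = 15.024
v = 7.5 mL / 15.024 = 0.499 mL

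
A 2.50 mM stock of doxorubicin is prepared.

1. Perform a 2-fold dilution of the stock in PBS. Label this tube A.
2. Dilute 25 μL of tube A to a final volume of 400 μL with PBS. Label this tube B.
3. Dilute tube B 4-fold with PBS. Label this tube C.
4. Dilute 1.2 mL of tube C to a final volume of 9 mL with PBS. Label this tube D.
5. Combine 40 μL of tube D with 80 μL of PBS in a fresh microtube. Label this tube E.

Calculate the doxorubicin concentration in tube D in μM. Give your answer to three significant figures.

2.60 μM

Step 1: 2-fold → factor 2
Step 2: 25 μL brought to 400 μL → factor 400/25 = 16
Step 3: 4-fold → factor 4
Step 4: 1.2 mL brought to 9 mL → factor 9/1.2 = 7.5
Dilution factor through tube D = 2 × 16 × 4 × 7.5 = 960
[tube D] = 2.50 mM / 960 = 0.002604 mM = 2.60 μM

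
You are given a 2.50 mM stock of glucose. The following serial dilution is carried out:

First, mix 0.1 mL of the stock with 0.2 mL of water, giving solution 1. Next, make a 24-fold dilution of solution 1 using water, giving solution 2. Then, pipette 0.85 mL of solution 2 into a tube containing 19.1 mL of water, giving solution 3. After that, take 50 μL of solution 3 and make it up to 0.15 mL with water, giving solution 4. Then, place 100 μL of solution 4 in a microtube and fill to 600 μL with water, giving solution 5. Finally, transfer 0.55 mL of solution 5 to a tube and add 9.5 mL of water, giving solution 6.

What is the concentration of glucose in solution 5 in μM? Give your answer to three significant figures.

0.0822 μM

Step 1: 0.1 mL + 0.2 mL = 0.3 mL total → factor 0.3/0.1 = 3
Step 2: 24-fold → factor 24
Step 3: 0.85 mL + 19.1 mL = 19.95 mL total → factor 19.95/0.85 = 23.471
Step 4: 50 μL brought to 0.15 mL → factor 150/50 = 3
Step 5: 100 μL brought to 600 μL → factor 600/100 = 6
Dilution factor through solution 5 = 3 × 24 × 23.471 × 3 × 6 = 30418
[solution 5] = 2.50 mM / 30418 = 8.219 × 10^-5 mM = 0.0822 μM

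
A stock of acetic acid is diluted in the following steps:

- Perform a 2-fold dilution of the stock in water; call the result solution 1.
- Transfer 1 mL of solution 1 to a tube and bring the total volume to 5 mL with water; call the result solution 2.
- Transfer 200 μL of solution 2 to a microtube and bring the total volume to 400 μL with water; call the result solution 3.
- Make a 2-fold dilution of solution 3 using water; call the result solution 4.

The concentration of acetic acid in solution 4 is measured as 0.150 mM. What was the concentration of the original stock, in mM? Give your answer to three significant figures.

6.00 mM

Step 1: 2-fold → factor 2
Step 2: 1 mL brought to 5 mL → factor 5/1 = 5
Step 3: 200 μL brought to 400 μL → factor 400/200 = 2
Step 4: 2-fold → factor 2
Overall dilution factor = 2 × 5 × 2 × 2 = 40
Stock = 0.150 mM × 40 = 6.00 mM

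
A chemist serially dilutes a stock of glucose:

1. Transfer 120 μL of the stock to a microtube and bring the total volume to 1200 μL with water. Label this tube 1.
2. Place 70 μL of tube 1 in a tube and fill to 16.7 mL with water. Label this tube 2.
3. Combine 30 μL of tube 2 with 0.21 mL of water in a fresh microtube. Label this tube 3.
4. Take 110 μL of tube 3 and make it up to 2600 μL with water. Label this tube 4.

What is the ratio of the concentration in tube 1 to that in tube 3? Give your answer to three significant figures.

1.91 × 10^3

Step 1: 120 μL brought to 1200 μL → factor 1200/120 = 10
Step 2: 70 μL brought to 16.7 mL → factor 16700/70 = 238.57
Step 3: 30 μL + 0.21 mL = 240 μL total → factor 240/30 = 8
Dilution factor to tube 1 = 10; to tube 3 = 19086
[tube 1]/[tube 3] = (factor to tube 3)/(factor to tube 1) = 19086/10 = 1.91 × 10^3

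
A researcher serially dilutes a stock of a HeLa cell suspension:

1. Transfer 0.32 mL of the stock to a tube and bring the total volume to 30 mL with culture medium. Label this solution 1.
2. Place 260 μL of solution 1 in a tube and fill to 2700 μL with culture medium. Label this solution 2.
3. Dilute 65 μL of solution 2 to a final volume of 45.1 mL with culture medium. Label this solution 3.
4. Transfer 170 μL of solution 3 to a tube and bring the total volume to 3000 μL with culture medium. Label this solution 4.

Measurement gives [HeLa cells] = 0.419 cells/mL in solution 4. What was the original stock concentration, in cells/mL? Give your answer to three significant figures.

Step 1: 0.32 mL brought to 30 mL → factor 30/0.32 = 93.75
Step 2: 260 μL brought to 2700 μL → factor 2700/260 = 10.385
Step 3: 65 μL brought to 45.1 mL → factor 45100/65 = 693.85
Step 4: 170 μL brought to 3000 μL → factor 3000/170 = 17.647
Overall dilution factor = 93.75 × 10.385 × 693.85 × 17.647 = 1.1921 × 10^7
Stock = 0.419 cells/mL × 1.1921 × 10^7 = 4.99 × 10^6 cells/mL

4.99 × 10^6 cells/mL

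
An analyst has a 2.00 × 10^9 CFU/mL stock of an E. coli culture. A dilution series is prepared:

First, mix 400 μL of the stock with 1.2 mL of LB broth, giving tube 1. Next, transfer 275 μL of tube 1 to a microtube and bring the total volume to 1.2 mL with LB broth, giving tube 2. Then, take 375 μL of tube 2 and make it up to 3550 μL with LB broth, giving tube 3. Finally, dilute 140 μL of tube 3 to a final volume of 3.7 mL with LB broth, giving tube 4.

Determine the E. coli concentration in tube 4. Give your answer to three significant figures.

Step 1: 400 μL + 1.2 mL = 1600 μL total → factor 1600/400 = 4
Step 2: 275 μL brought to 1.2 mL → factor 1200/275 = 4.3636
Step 3: 375 μL brought to 3550 μL → factor 3550/375 = 9.4667
Step 4: 140 μL brought to 3.7 mL → factor 3700/140 = 26.429
Overall dilution factor = 4 × 4.3636 × 9.4667 × 26.429 = 4367
Final = 2.00 × 10^9 CFU/mL / 4367 = 4.58 × 10^5 CFU/mL

4.58 × 10^5 CFU/mL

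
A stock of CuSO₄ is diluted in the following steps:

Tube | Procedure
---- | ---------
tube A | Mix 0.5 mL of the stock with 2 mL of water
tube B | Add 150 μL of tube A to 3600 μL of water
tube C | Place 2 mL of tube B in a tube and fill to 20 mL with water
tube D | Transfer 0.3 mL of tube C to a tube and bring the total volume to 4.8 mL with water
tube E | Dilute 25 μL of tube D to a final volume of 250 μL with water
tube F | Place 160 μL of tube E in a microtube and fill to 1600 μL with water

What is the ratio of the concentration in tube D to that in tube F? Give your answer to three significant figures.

Step 1: 0.5 mL + 2 mL = 2.5 mL total → factor 2.5/0.5 = 5
Step 2: 150 μL + 3600 μL = 3750 μL total → factor 3750/150 = 25
Step 3: 2 mL brought to 20 mL → factor 20/2 = 10
Step 4: 0.3 mL brought to 4.8 mL → factor 4.8/0.3 = 16
Step 5: 25 μL brought to 250 μL → factor 250/25 = 10
Step 6: 160 μL brought to 1600 μL → factor 1600/160 = 10
Dilution factor to tube D = 20000; to tube F = 2 × 10^6
[tube D]/[tube F] = (factor to tube F)/(factor to tube D) = 2 × 10^6/20000 = 100

100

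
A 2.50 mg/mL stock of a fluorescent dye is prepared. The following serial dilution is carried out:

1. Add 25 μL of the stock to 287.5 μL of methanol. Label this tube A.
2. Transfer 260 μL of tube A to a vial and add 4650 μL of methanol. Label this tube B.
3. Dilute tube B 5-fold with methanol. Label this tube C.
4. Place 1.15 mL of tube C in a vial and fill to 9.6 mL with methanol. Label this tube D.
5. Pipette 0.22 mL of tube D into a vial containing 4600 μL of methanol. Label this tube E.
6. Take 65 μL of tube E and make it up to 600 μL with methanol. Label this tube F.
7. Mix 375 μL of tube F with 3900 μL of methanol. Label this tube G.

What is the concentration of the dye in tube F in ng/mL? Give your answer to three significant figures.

1.25 ng/mL

Step 1: 25 μL + 287.5 μL = 312.5 μL total → factor 312.5/25 = 12.5
Step 2: 260 μL + 4650 μL = 4910 μL total → factor 4910/260 = 18.885
Step 3: 5-fold → factor 5
Step 4: 1.15 mL brought to 9.6 mL → factor 9.6/1.15 = 8.3478
Step 5: 0.22 mL + 4600 μL = 4.82 mL total → factor 4.82/0.22 = 21.909
Step 6: 65 μL brought to 600 μL → factor 600/65 = 9.2308
Dilution factor through tube F = 12.5 × 18.885 × 5 × 8.3478 × 21.909 × 9.2308 = 1.9926 × 10^6
[tube F] = 2.50 mg/mL / 1.9926 × 10^6 = 1.255 × 10^-6 mg/mL = 1.25 ng/mL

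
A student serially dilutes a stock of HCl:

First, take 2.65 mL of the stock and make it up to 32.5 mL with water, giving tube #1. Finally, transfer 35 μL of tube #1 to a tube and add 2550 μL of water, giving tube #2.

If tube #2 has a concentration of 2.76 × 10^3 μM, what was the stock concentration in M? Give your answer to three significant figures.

Step 1: 2.65 mL brought to 32.5 mL → factor 32.5/2.65 = 12.264
Step 2: 35 μL + 2550 μL = 2585 μL total → factor 2585/35 = 73.857
Overall dilution factor = 12.264 × 73.857 = 905.8
Stock = 2.76 × 10^3 μM × 905.8 = 2.500 × 10^6 μM = 2.50 M

2.50 M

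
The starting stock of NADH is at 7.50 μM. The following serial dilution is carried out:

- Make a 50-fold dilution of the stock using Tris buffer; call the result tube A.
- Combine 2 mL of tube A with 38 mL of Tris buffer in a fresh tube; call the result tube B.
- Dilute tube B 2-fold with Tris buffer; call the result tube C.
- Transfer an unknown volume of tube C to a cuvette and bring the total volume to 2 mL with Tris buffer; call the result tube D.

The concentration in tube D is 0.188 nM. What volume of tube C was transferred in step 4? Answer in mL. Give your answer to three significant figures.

Step 1: 50-fold → factor 50
Step 2: 2 mL + 38 mL = 40 mL total → factor 40/2 = 20
Step 3: 2-fold → factor 2
Step 4: v brought to 2 mL → factor = 2 mL/v
Product of known-step factors = 2000
Overall factor = 7.50 μM / (0.188 nM) = 39894
Step-4 factor = 39894 / 2000 = 19.947
v = 2 mL / 19.947 = 0.100 mL

0.100 mL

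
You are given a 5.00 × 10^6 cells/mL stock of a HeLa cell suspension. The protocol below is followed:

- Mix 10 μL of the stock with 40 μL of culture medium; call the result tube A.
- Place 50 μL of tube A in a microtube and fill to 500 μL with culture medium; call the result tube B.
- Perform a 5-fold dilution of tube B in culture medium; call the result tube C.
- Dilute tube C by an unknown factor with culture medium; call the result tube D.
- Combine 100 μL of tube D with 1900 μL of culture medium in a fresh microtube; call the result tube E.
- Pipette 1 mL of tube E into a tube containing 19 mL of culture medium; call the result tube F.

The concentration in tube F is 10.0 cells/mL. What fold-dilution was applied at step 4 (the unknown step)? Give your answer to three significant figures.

5.00-fold

Step 1: 10 μL + 40 μL = 50 μL total → factor 50/10 = 5
Step 2: 50 μL brought to 500 μL → factor 500/50 = 10
Step 3: 5-fold → factor 5
Step 4: unknown factor x
Step 5: 100 μL + 1900 μL = 2000 μL total → factor 2000/100 = 20
Step 6: 1 mL + 19 mL = 20 mL total → factor 20/1 = 20
Product of known-step factors = 1 × 10^5
Overall factor = 5.00 × 10^6 cells/mL / (10.0 cells/mL) = 5 × 10^5
x = 5 × 10^5 / 1 × 10^5 = 5.00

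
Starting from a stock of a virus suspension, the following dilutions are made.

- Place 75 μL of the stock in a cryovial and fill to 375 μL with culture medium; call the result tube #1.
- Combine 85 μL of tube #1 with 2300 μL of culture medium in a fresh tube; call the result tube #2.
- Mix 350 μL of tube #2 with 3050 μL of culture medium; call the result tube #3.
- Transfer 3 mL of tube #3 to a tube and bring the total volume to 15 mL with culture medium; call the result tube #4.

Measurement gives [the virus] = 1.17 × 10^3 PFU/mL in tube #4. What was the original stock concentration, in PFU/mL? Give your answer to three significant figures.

Step 1: 75 μL brought to 375 μL → factor 375/75 = 5
Step 2: 85 μL + 2300 μL = 2385 μL total → factor 2385/85 = 28.059
Step 3: 350 μL + 3050 μL = 3400 μL total → factor 3400/350 = 9.7143
Step 4: 3 mL brought to 15 mL → factor 15/3 = 5
Overall dilution factor = 5 × 28.059 × 9.7143 × 5 = 6814.3
Stock = 1.17 × 10^3 PFU/mL × 6814.3 = 7.97 × 10^6 PFU/mL

7.97 × 10^6 PFU/mL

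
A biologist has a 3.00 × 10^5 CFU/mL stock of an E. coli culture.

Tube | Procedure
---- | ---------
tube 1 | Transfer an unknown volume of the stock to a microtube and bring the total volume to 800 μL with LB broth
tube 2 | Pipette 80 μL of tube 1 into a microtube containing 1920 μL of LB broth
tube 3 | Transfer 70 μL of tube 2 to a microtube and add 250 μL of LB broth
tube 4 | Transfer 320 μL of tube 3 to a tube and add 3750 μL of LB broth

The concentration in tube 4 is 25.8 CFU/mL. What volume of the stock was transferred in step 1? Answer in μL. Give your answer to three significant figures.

Step 1: v brought to 800 μL → factor = 800 μL/v
Step 2: 80 μL + 1920 μL = 2000 μL total → factor 2000/80 = 25
Step 3: 70 μL + 250 μL = 320 μL total → factor 320/70 = 4.5714
Step 4: 320 μL + 3750 μL = 4070 μL total → factor 4070/320 = 12.719
Product of known-step factors = 1453.6
Overall factor = 3.00 × 10^5 CFU/mL / (25.8 CFU/mL) = 11628
Step-1 factor = 11628 / 1453.6 = 7.9995
v = 800 μL / 7.9995 = 100 μL

100 μL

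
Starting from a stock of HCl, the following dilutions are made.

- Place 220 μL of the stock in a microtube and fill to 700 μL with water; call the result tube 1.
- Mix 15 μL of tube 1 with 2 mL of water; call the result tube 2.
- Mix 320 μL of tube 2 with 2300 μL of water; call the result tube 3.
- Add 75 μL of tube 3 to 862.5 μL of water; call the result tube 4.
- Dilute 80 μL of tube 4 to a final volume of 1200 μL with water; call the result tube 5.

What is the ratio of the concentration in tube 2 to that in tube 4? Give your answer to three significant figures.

Step 1: 220 μL brought to 700 μL → factor 700/220 = 3.1818
Step 2: 15 μL + 2 mL = 2015 μL total → factor 2015/15 = 134.33
Step 3: 320 μL + 2300 μL = 2620 μL total → factor 2620/320 = 8.1875
Step 4: 75 μL + 862.5 μL = 937.5 μL total → factor 937.5/75 = 12.5
Dilution factor to tube 2 = 427.42; to tube 4 = 43744
[tube 2]/[tube 4] = (factor to tube 4)/(factor to tube 2) = 43744/427.42 = 102

102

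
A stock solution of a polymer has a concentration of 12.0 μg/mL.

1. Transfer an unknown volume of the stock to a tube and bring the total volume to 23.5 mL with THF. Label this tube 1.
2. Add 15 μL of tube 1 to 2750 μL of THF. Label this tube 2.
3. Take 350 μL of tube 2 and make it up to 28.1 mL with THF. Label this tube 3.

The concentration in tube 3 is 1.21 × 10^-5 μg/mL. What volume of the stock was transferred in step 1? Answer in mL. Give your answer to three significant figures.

0.351 mL

Step 1: v brought to 23.5 mL → factor = 23.5 mL/v
Step 2: 15 μL + 2750 μL = 2765 μL total → factor 2765/15 = 184.33
Step 3: 350 μL brought to 28.1 mL → factor 28100/350 = 80.286
Product of known-step factors = 14799
Overall factor = 12.0 μg/mL / (1.21 × 10^-5 μg/mL) = 9.9174 × 10^5
Step-1 factor = 9.9174 × 10^5 / 14799 = 67.012
v = 23.5 mL / 67.012 = 0.351 mL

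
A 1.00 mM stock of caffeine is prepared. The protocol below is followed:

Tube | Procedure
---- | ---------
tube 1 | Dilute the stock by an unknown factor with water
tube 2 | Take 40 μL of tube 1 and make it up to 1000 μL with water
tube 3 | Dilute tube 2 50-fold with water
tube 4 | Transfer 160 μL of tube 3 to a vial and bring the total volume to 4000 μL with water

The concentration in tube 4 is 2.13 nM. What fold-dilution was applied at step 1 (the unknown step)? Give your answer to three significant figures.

Step 1: unknown factor x
Step 2: 40 μL brought to 1000 μL → factor 1000/40 = 25
Step 3: 50-fold → factor 50
Step 4: 160 μL brought to 4000 μL → factor 4000/160 = 25
Product of known-step factors = 31250
Overall factor = 1.00 mM / (2.13 nM) = 4.6948 × 10^5
x = 4.6948 × 10^5 / 31250 = 15.0

15.0-fold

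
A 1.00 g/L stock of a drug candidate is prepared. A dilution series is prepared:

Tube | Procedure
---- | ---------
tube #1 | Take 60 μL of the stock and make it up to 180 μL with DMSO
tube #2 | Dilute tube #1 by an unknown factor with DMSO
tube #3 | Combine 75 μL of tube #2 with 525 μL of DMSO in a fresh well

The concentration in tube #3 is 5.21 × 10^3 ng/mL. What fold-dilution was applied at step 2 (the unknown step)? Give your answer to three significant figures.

8.00-fold

Step 1: 60 μL brought to 180 μL → factor 180/60 = 3
Step 2: unknown factor x
Step 3: 75 μL + 525 μL = 600 μL total → factor 600/75 = 8
Product of known-step factors = 24
Overall factor = 1.00 g/L / (5.21 × 10^3 ng/mL) = 191.94
x = 191.94 / 24 = 8.00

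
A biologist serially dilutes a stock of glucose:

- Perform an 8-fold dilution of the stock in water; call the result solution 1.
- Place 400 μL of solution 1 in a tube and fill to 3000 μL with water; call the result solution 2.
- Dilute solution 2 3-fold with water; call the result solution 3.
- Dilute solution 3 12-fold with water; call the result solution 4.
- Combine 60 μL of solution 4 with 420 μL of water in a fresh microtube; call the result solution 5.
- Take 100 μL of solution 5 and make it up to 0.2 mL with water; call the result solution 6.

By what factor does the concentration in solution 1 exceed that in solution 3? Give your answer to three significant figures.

Step 1: 8-fold → factor 8
Step 2: 400 μL brought to 3000 μL → factor 3000/400 = 7.5
Step 3: 3-fold → factor 3
Dilution factor to solution 1 = 8; to solution 3 = 180
[solution 1]/[solution 3] = (factor to solution 3)/(factor to solution 1) = 180/8 = 22.5

22.5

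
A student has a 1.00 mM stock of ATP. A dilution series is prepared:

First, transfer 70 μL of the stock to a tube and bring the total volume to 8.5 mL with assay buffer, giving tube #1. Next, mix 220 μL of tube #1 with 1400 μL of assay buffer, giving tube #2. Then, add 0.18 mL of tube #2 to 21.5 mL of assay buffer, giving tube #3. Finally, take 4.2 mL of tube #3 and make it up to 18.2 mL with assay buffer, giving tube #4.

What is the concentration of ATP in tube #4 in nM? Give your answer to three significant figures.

2.14 nM

Step 1: 70 μL brought to 8.5 mL → factor 8500/70 = 121.43
Step 2: 220 μL + 1400 μL = 1620 μL total → factor 1620/220 = 7.3636
Step 3: 0.18 mL + 21.5 mL = 21.68 mL total → factor 21.68/0.18 = 120.44
Step 4: 4.2 mL brought to 18.2 mL → factor 18.2/4.2 = 4.3333
Overall dilution factor = 121.43 × 7.3636 × 120.44 × 4.3333 = 4.6668 × 10^5
Final = 1.00 mM / 4.6668 × 10^5 = 2.143 × 10^-6 mM = 2.14 nM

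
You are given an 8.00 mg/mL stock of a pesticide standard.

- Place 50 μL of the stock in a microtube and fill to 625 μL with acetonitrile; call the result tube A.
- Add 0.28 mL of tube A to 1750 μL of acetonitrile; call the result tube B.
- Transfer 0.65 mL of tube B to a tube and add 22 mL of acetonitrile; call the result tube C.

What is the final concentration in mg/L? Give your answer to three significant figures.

Step 1: 50 μL brought to 625 μL → factor 625/50 = 12.5
Step 2: 0.28 mL + 1750 μL = 2.03 mL total → factor 2.03/0.28 = 7.25
Step 3: 0.65 mL + 22 mL = 22.65 mL total → factor 22.65/0.65 = 34.846
Overall dilution factor = 12.5 × 7.25 × 34.846 = 3157.9
Final = 8.00 mg/mL / 3157.9 = 0.002533 mg/mL = 2.53 mg/L

2.53 mg/L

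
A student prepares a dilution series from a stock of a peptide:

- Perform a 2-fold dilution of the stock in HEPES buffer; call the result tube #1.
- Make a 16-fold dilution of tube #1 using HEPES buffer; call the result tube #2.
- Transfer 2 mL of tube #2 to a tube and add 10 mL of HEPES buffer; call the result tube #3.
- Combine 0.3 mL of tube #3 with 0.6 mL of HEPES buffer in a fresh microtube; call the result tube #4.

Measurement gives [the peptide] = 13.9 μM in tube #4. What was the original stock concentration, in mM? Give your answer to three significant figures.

8.01 mM

Step 1: 2-fold → factor 2
Step 2: 16-fold → factor 16
Step 3: 2 mL + 10 mL = 12 mL total → factor 12/2 = 6
Step 4: 0.3 mL + 0.6 mL = 0.9 mL total → factor 0.9/0.3 = 3
Overall dilution factor = 2 × 16 × 6 × 3 = 576
Stock = 13.9 μM × 576 = 8006 μM = 8.01 mM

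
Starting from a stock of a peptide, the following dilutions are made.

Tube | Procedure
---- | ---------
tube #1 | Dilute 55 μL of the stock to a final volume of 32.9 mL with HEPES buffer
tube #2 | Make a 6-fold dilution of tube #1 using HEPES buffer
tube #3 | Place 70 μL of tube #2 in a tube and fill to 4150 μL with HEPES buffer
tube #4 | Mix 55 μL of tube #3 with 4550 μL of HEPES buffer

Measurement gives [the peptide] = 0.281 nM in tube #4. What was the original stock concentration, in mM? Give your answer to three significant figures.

5.01 mM

Step 1: 55 μL brought to 32.9 mL → factor 32900/55 = 598.18
Step 2: 6-fold → factor 6
Step 3: 70 μL brought to 4150 μL → factor 4150/70 = 59.286
Step 4: 55 μL + 4550 μL = 4605 μL total → factor 4605/55 = 83.727
Overall dilution factor = 598.18 × 6 × 59.286 × 83.727 = 1.7816 × 10^7
Stock = 0.281 nM × 1.7816 × 10^7 = 5.006 × 10^6 nM = 5.01 mM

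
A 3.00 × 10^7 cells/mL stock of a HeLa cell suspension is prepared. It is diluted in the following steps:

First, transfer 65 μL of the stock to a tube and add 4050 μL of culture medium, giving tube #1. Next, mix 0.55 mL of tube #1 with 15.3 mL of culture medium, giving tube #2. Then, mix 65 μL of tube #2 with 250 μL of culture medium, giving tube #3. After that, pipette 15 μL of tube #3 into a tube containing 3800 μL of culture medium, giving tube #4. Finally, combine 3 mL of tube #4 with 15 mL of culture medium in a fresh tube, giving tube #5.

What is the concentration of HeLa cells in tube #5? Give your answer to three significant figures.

Step 1: 65 μL + 4050 μL = 4115 μL total → factor 4115/65 = 63.308
Step 2: 0.55 mL + 15.3 mL = 15.85 mL total → factor 15.85/0.55 = 28.818
Step 3: 65 μL + 250 μL = 315 μL total → factor 315/65 = 4.8462
Step 4: 15 μL + 3800 μL = 3815 μL total → factor 3815/15 = 254.33
Step 5: 3 mL + 15 mL = 18 mL total → factor 18/3 = 6
Overall dilution factor = 63.308 × 28.818 × 4.8462 × 254.33 × 6 = 1.3492 × 10^7
Final = 3.00 × 10^7 cells/mL / 1.3492 × 10^7 = 2.22 cells/mL

2.22 cells/mL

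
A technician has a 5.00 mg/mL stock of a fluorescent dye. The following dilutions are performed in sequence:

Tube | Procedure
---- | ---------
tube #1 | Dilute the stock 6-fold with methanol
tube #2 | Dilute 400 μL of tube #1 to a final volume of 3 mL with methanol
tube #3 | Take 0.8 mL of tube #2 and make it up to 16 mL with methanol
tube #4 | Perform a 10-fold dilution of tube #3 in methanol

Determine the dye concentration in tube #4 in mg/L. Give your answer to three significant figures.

0.556 mg/L

Step 1: 6-fold → factor 6
Step 2: 400 μL brought to 3 mL → factor 3000/400 = 7.5
Step 3: 0.8 mL brought to 16 mL → factor 16/0.8 = 20
Step 4: 10-fold → factor 10
Overall dilution factor = 6 × 7.5 × 20 × 10 = 9000
Final = 5.00 mg/mL / 9000 = 0.0005556 mg/mL = 0.556 mg/L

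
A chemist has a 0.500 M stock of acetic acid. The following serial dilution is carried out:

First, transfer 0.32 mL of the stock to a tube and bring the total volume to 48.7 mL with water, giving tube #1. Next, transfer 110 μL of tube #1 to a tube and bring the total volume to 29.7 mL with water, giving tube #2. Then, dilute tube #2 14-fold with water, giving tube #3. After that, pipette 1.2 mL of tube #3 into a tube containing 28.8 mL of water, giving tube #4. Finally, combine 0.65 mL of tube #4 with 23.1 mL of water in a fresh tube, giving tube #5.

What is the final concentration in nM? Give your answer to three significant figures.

0.952 nM

Step 1: 0.32 mL brought to 48.7 mL → factor 48.7/0.32 = 152.19
Step 2: 110 μL brought to 29.7 mL → factor 29700/110 = 270
Step 3: 14-fold → factor 14
Step 4: 1.2 mL + 28.8 mL = 30 mL total → factor 30/1.2 = 25
Step 5: 0.65 mL + 23.1 mL = 23.75 mL total → factor 23.75/0.65 = 36.538
Overall dilution factor = 152.19 × 270 × 14 × 25 × 36.538 = 5.2549 × 10^8
Final = 0.500 M / 5.2549 × 10^8 = 9.515 × 10^-10 M = 0.952 nM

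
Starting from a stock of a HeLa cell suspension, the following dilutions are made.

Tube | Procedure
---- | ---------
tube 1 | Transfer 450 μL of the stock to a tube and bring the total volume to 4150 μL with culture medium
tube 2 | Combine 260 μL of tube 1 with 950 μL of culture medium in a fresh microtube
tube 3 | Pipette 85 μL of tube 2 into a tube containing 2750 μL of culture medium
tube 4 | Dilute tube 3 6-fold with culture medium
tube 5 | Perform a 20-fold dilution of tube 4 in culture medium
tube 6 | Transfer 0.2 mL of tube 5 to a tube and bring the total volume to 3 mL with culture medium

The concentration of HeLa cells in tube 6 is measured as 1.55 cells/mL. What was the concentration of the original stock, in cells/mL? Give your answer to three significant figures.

Step 1: 450 μL brought to 4150 μL → factor 4150/450 = 9.2222
Step 2: 260 μL + 950 μL = 1210 μL total → factor 1210/260 = 4.6538
Step 3: 85 μL + 2750 μL = 2835 μL total → factor 2835/85 = 33.353
Step 4: 6-fold → factor 6
Step 5: 20-fold → factor 20
Step 6: 0.2 mL brought to 3 mL → factor 3/0.2 = 15
Overall dilution factor = 9.2222 × 4.6538 × 33.353 × 6 × 20 × 15 = 2.5766 × 10^6
Stock = 1.55 cells/mL × 2.5766 × 10^6 = 3.99 × 10^6 cells/mL

3.99 × 10^6 cells/mL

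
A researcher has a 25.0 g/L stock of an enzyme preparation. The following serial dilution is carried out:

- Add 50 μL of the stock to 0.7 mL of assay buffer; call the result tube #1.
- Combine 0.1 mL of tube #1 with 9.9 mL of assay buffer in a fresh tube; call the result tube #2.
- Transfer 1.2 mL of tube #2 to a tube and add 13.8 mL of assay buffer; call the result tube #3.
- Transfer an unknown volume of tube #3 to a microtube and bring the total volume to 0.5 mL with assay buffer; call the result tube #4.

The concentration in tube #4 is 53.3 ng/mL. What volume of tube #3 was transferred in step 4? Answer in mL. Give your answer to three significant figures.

Step 1: 50 μL + 0.7 mL = 750 μL total → factor 750/50 = 15
Step 2: 0.1 mL + 9.9 mL = 10 mL total → factor 10/0.1 = 100
Step 3: 1.2 mL + 13.8 mL = 15 mL total → factor 15/1.2 = 12.5
Step 4: v brought to 0.5 mL → factor = 0.5 mL/v
Product of known-step factors = 18750
Overall factor = 25.0 g/L / (53.3 ng/mL) = 4.6904 × 10^5
Step-4 factor = 4.6904 × 10^5 / 18750 = 25.016
v = 0.5 mL / 25.016 = 0.0200 mL

0.0200 mL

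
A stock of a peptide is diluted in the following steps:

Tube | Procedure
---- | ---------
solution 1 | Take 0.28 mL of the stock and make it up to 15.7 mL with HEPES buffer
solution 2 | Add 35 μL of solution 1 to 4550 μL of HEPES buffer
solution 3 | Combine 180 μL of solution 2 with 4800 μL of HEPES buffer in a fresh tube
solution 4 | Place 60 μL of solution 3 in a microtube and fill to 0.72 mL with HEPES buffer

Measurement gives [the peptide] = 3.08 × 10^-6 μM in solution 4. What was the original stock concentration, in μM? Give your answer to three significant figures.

7.51 μM

Step 1: 0.28 mL brought to 15.7 mL → factor 15.7/0.28 = 56.071
Step 2: 35 μL + 4550 μL = 4585 μL total → factor 4585/35 = 131
Step 3: 180 μL + 4800 μL = 4980 μL total → factor 4980/180 = 27.667
Step 4: 60 μL brought to 0.72 mL → factor 720/60 = 12
Overall dilution factor = 56.071 × 131 × 27.667 × 12 = 2.4387 × 10^6
Stock = 3.08 × 10^-6 μM × 2.4387 × 10^6 = 7.51 μM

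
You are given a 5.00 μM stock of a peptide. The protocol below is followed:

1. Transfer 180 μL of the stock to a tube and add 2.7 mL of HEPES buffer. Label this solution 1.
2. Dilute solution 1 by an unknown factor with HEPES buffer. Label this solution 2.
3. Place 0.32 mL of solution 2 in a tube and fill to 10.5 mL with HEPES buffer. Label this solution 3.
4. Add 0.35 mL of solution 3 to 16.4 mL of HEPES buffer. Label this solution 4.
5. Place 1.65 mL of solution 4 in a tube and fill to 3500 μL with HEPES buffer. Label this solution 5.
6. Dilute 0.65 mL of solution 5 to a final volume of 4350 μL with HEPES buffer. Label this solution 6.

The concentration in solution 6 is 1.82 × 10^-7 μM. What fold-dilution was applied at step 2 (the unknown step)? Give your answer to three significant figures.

77.0-fold

Step 1: 180 μL + 2.7 mL = 2880 μL total → factor 2880/180 = 16
Step 2: unknown factor x
Step 3: 0.32 mL brought to 10.5 mL → factor 10.5/0.32 = 32.812
Step 4: 0.35 mL + 16.4 mL = 16.75 mL total → factor 16.75/0.35 = 47.857
Step 5: 1.65 mL brought to 3500 μL → factor 3.5/1.65 = 2.1212
Step 6: 0.65 mL brought to 4350 μL → factor 4.35/0.65 = 6.6923
Product of known-step factors = 3.5667 × 10^5
Overall factor = 5.00 μM / (1.82 × 10^-7 μM) = 2.7473 × 10^7
x = 2.7473 × 10^7 / 3.5667 × 10^5 = 77.0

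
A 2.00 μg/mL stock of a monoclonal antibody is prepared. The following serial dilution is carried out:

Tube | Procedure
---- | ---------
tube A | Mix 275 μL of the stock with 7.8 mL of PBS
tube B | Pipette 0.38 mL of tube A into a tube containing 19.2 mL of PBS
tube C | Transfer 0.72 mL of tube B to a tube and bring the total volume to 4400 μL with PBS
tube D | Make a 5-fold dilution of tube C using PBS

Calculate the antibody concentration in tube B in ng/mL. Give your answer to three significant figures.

Step 1: 275 μL + 7.8 mL = 8075 μL total → factor 8075/275 = 29.364
Step 2: 0.38 mL + 19.2 mL = 19.58 mL total → factor 19.58/0.38 = 51.526
Dilution factor through tube B = 29.364 × 51.526 = 1513
[tube B] = 2.00 μg/mL / 1513 = 0.001322 μg/mL = 1.32 ng/mL

1.32 ng/mL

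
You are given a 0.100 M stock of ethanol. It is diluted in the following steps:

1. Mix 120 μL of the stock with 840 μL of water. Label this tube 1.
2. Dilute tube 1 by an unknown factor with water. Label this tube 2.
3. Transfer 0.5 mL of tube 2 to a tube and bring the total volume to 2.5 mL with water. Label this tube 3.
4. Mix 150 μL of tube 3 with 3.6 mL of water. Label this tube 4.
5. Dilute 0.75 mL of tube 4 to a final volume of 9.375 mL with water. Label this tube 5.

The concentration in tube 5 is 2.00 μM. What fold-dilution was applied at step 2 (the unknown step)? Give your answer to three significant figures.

Step 1: 120 μL + 840 μL = 960 μL total → factor 960/120 = 8
Step 2: unknown factor x
Step 3: 0.5 mL brought to 2.5 mL → factor 2.5/0.5 = 5
Step 4: 150 μL + 3.6 mL = 3750 μL total → factor 3750/150 = 25
Step 5: 0.75 mL brought to 9.375 mL → factor 9.375/0.75 = 12.5
Product of known-step factors = 12500
Overall factor = 0.100 M / (2.00 μM) = 50000
x = 50000 / 12500 = 4.00

4.00-fold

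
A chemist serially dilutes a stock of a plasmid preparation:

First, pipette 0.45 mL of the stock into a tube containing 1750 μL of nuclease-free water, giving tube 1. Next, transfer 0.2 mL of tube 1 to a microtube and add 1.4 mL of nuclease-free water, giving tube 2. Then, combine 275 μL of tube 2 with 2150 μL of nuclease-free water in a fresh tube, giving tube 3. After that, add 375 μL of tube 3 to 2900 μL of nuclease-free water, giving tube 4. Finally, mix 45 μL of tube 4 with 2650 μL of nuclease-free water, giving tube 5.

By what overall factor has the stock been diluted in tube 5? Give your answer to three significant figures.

Step 1: 0.45 mL + 1750 μL = 2.2 mL total → factor 2.2/0.45 = 4.8889
Step 2: 0.2 mL + 1.4 mL = 1.6 mL total → factor 1.6/0.2 = 8
Step 3: 275 μL + 2150 μL = 2425 μL total → factor 2425/275 = 8.8182
Step 4: 375 μL + 2900 μL = 3275 μL total → factor 3275/375 = 8.7333
Step 5: 45 μL + 2650 μL = 2695 μL total → factor 2695/45 = 59.889
Overall dilution factor = 4.8889 × 8 × 8.8182 × 8.7333 × 59.889 = 1.8039 × 10^5

1.80 × 10^5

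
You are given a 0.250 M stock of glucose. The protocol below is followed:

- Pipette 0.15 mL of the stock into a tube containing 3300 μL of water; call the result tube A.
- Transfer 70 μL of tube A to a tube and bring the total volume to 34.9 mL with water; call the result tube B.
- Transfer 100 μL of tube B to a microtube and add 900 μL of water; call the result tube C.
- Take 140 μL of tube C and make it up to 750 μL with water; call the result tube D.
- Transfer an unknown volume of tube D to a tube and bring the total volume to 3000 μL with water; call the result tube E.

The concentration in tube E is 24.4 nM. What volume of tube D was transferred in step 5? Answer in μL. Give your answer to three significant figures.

Step 1: 0.15 mL + 3300 μL = 3.45 mL total → factor 3.45/0.15 = 23
Step 2: 70 μL brought to 34.9 mL → factor 34900/70 = 498.57
Step 3: 100 μL + 900 μL = 1000 μL total → factor 1000/100 = 10
Step 4: 140 μL brought to 750 μL → factor 750/140 = 5.3571
Step 5: v brought to 3000 μL → factor = 3000 μL/v
Product of known-step factors = 6.1431 × 10^5
Overall factor = 0.250 M / (24.4 nM) = 1.0246 × 10^7
Step-5 factor = 1.0246 × 10^7 / 6.1431 × 10^5 = 16.679
v = 3000 μL / 16.679 = 180 μL

180 μL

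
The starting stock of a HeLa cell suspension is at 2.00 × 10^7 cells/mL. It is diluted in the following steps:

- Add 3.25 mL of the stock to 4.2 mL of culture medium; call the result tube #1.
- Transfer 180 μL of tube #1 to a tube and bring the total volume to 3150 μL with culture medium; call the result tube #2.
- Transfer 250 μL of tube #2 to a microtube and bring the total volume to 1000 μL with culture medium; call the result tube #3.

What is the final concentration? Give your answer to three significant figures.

1.25 × 10^5 cells/mL

Step 1: 3.25 mL + 4.2 mL = 7.45 mL total → factor 7.45/3.25 = 2.2923
Step 2: 180 μL brought to 3150 μL → factor 3150/180 = 17.5
Step 3: 250 μL brought to 1000 μL → factor 1000/250 = 4
Overall dilution factor = 2.2923 × 17.5 × 4 = 160.46
Final = 2.00 × 10^7 cells/mL / 160.46 = 1.25 × 10^5 cells/mL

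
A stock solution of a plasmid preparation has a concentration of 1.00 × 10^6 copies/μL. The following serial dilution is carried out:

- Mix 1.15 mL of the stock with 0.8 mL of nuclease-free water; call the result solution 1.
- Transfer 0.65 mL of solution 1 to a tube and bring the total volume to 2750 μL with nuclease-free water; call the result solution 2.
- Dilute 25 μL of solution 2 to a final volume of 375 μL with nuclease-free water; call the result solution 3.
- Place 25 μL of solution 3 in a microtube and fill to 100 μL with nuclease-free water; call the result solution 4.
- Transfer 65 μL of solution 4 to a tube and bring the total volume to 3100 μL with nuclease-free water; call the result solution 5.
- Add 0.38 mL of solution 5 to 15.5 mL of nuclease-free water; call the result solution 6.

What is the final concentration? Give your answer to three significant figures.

Step 1: 1.15 mL + 0.8 mL = 1.95 mL total → factor 1.95/1.15 = 1.6957
Step 2: 0.65 mL brought to 2750 μL → factor 2.75/0.65 = 4.2308
Step 3: 25 μL brought to 375 μL → factor 375/25 = 15
Step 4: 25 μL brought to 100 μL → factor 100/25 = 4
Step 5: 65 μL brought to 3100 μL → factor 3100/65 = 47.692
Step 6: 0.38 mL + 15.5 mL = 15.88 mL total → factor 15.88/0.38 = 41.789
Overall dilution factor = 1.6957 × 4.2308 × 15 × 4 × 47.692 × 41.789 = 8.5787 × 10^5
Final = 1.00 × 10^6 copies/μL / 8.5787 × 10^5 = 1.17 copies/μL

1.17 copies/μL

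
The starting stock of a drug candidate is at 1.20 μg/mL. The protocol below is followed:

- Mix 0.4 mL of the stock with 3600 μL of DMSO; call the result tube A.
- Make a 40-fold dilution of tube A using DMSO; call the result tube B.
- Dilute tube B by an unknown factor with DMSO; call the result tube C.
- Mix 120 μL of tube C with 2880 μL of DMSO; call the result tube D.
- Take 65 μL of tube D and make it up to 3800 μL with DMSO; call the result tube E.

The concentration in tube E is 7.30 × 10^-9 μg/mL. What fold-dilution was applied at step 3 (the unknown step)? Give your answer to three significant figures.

281-fold

Step 1: 0.4 mL + 3600 μL = 4 mL total → factor 4/0.4 = 10
Step 2: 40-fold → factor 40
Step 3: unknown factor x
Step 4: 120 μL + 2880 μL = 3000 μL total → factor 3000/120 = 25
Step 5: 65 μL brought to 3800 μL → factor 3800/65 = 58.462
Product of known-step factors = 5.8462 × 10^5
Overall factor = 1.20 μg/mL / (7.30 × 10^-9 μg/mL) = 1.6438 × 10^8
x = 1.6438 × 10^8 / 5.8462 × 10^5 = 281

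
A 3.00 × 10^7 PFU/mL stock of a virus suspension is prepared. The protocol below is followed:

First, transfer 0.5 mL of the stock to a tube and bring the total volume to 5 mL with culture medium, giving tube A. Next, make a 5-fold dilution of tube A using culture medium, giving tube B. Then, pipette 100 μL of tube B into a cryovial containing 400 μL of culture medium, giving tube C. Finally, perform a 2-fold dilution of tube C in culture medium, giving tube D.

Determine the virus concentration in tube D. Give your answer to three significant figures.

6.00 × 10^4 PFU/mL

Step 1: 0.5 mL brought to 5 mL → factor 5/0.5 = 10
Step 2: 5-fold → factor 5
Step 3: 100 μL + 400 μL = 500 μL total → factor 500/100 = 5
Step 4: 2-fold → factor 2
Overall dilution factor = 10 × 5 × 5 × 2 = 500
Final = 3.00 × 10^7 PFU/mL / 500 = 6.00 × 10^4 PFU/mL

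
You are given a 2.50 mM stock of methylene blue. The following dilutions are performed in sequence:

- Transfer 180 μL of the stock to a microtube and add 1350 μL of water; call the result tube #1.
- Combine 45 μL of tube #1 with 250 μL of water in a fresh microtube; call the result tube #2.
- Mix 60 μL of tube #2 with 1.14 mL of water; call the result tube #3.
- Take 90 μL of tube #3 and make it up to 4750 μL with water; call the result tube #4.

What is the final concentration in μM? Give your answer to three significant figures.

0.0425 μM

Step 1: 180 μL + 1350 μL = 1530 μL total → factor 1530/180 = 8.5
Step 2: 45 μL + 250 μL = 295 μL total → factor 295/45 = 6.5556
Step 3: 60 μL + 1.14 mL = 1200 μL total → factor 1200/60 = 20
Step 4: 90 μL brought to 4750 μL → factor 4750/90 = 52.778
Overall dilution factor = 8.5 × 6.5556 × 20 × 52.778 = 58818
Final = 2.50 mM / 58818 = 4.250 × 10^-5 mM = 0.0425 μM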